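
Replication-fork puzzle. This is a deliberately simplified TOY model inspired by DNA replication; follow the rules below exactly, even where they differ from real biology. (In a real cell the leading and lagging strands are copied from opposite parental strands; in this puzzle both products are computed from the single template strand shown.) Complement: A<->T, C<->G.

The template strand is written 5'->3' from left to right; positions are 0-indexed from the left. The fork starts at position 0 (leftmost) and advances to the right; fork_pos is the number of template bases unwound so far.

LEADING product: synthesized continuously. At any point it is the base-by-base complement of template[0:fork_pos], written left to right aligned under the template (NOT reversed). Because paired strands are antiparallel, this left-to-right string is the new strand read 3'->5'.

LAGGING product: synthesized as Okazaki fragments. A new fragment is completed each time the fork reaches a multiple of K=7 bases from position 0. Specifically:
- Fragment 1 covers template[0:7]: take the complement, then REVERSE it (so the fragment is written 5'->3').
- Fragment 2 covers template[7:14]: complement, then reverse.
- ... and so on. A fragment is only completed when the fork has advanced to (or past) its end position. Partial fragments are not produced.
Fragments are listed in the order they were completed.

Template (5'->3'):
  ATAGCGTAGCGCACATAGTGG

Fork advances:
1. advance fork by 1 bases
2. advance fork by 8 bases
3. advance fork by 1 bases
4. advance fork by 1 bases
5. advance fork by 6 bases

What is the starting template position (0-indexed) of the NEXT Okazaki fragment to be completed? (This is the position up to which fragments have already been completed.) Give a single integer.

Step 1: advance 1 -> fork_pos = 0 + 1 = 1. Next multiple of 7 is 7 (not reached); still 0 fragment(s).
Step 2: advance 8 -> fork_pos = 1 + 8 = 9. Reached multiple(s) of 7: 7 -> fragment 1 completed (1 total).
Step 3: advance 1 -> fork_pos = 9 + 1 = 10. Next multiple of 7 is 14 (not reached); still 1 fragment(s).
Step 4: advance 1 -> fork_pos = 10 + 1 = 11. Next multiple of 7 is 14 (not reached); still 1 fragment(s).
Step 5: advance 6 -> fork_pos = 11 + 6 = 17. Reached multiple(s) of 7: 14 -> fragment 2 completed (2 total).
2 fragment(s) completed, covering template[0:14] (2 x 7 = 14). The next fragment, fragment 3, covers template[14:21], so it starts at position 14.

Answer: 14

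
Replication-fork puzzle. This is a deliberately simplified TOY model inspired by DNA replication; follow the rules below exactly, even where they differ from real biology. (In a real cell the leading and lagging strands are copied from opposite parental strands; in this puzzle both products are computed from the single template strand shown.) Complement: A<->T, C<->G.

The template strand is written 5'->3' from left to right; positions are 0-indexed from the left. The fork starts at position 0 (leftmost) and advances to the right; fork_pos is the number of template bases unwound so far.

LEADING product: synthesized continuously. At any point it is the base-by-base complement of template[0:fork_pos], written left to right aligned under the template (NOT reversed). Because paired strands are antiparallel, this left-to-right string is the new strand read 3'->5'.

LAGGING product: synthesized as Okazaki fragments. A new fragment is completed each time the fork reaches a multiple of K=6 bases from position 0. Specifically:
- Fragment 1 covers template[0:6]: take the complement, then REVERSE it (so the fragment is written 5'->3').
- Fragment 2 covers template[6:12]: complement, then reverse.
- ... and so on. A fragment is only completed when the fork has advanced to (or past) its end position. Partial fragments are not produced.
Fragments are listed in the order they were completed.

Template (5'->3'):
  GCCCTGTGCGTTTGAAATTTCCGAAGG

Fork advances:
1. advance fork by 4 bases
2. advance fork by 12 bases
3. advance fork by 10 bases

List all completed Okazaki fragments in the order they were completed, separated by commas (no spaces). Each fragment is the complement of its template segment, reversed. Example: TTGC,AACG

Answer: CAGGGC,AACGCA,ATTTCA,TCGGAA

Derivation:
Step 1: advance 4 -> fork_pos = 0 + 4 = 4. Next multiple of 6 is 6 (not reached); still 0 fragment(s).
Step 2: advance 12 -> fork_pos = 4 + 12 = 16. Reached multiple(s) of 6: 6, 12 -> fragments 1-2 completed (2 total).
Step 3: advance 10 -> fork_pos = 16 + 10 = 26. Reached multiple(s) of 6: 18, 24 -> fragments 3-4 completed (4 total).
Final fork_pos = 26, so 4 fragment(s) are complete. Build each: template segment -> complement -> reverse.
Fragment 1: template[0:6] = GCCCTG -> complement CGGGAC -> reversed CAGGGC
Fragment 2: template[6:12] = TGCGTT -> complement ACGCAA -> reversed AACGCA
Fragment 3: template[12:18] = TGAAAT -> complement ACTTTA -> reversed ATTTCA
Fragment 4: template[18:24] = TTCCGA -> complement AAGGCT -> reversed TCGGAA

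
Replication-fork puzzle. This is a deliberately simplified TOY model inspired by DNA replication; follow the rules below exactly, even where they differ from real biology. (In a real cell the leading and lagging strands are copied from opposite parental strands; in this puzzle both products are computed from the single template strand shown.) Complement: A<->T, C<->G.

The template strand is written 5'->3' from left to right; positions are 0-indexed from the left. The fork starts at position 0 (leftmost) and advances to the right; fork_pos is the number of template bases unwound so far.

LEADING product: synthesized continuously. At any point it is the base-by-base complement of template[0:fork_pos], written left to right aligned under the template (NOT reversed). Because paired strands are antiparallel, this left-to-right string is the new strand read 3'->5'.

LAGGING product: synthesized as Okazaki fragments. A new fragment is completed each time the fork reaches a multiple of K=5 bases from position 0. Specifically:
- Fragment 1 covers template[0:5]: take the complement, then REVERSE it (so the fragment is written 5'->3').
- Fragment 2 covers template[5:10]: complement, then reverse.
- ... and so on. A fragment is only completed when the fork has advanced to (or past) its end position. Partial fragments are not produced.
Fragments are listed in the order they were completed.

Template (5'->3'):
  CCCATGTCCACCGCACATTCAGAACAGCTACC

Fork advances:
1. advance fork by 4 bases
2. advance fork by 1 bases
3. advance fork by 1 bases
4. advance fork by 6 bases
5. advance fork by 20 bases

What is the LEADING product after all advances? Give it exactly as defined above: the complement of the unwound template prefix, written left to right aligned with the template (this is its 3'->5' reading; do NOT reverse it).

Step 1: advance 4 -> fork_pos = 0 + 4 = 4.
Step 2: advance 1 -> fork_pos = 4 + 1 = 5.
Step 3: advance 1 -> fork_pos = 5 + 1 = 6.
Step 4: advance 6 -> fork_pos = 6 + 6 = 12.
Step 5: advance 20 -> fork_pos = 12 + 20 = 32.
Unwound prefix: template[0:32] = CCCATGTCCACCGCACATTCAGAACAGCTACC
Complement it base by base (A<->T, C<->G), keeping left-to-right order:
  [0:5] CCCAT -> GGGTA
  [5:10] GTCCA -> CAGGT
  [10:15] CCGCA -> GGCGT
  [15:20] CATTC -> GTAAG
  [20:25] AGAAC -> TCTTG
  [25:30] AGCTA -> TCGAT
  [30:32] CC -> GG
Concatenate: GGGTACAGGTGGCGTGTAAGTCTTGTCGATGG (length 32; written aligned with the template, i.e. 3'->5').

Answer: GGGTACAGGTGGCGTGTAAGTCTTGTCGATGG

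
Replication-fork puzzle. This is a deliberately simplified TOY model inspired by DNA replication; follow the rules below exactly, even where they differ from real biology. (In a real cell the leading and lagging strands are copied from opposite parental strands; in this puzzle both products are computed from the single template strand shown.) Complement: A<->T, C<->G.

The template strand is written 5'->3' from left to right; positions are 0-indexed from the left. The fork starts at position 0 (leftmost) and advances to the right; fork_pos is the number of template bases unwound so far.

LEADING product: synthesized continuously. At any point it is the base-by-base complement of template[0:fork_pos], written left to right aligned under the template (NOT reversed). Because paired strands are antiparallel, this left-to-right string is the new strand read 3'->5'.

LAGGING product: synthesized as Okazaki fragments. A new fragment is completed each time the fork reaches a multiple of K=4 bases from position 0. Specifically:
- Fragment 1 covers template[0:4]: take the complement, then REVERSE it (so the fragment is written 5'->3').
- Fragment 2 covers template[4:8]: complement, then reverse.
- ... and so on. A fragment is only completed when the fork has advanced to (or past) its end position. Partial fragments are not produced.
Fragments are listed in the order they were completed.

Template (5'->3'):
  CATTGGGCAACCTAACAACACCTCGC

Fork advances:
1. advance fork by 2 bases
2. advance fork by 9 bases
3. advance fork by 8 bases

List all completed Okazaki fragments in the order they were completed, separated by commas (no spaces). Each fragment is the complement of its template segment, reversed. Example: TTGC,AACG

Answer: AATG,GCCC,GGTT,GTTA

Derivation:
Step 1: advance 2 -> fork_pos = 0 + 2 = 2. Next multiple of 4 is 4 (not reached); still 0 fragment(s).
Step 2: advance 9 -> fork_pos = 2 + 9 = 11. Reached multiple(s) of 4: 4, 8 -> fragments 1-2 completed (2 total).
Step 3: advance 8 -> fork_pos = 11 + 8 = 19. Reached multiple(s) of 4: 12, 16 -> fragments 3-4 completed (4 total).
Final fork_pos = 19, so 4 fragment(s) are complete. Build each: template segment -> complement -> reverse.
Fragment 1: template[0:4] = CATT -> complement GTAA -> reversed AATG
Fragment 2: template[4:8] = GGGC -> complement CCCG -> reversed GCCC
Fragment 3: template[8:12] = AACC -> complement TTGG -> reversed GGTT
Fragment 4: template[12:16] = TAAC -> complement ATTG -> reversed GTTA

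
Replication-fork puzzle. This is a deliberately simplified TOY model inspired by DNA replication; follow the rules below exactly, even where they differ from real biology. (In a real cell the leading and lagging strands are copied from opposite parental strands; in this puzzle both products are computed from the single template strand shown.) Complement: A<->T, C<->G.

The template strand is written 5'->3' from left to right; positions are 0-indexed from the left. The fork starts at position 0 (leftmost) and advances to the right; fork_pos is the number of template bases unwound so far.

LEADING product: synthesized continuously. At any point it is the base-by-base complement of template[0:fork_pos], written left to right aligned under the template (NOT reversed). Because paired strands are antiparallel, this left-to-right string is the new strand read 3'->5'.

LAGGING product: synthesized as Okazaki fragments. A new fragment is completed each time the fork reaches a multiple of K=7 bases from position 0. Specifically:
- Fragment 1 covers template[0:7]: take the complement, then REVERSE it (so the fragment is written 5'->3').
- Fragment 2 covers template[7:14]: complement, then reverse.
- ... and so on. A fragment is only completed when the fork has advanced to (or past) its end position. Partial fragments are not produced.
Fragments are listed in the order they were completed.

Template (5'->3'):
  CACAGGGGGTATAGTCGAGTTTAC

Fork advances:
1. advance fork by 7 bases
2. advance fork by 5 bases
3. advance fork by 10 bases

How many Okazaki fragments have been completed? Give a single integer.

Answer: 3

Derivation:
Step 1: advance 7 -> fork_pos = 0 + 7 = 7. Reached multiple(s) of 7: 7 -> fragment 1 completed (1 total).
Step 2: advance 5 -> fork_pos = 7 + 5 = 12. Next multiple of 7 is 14 (not reached); still 1 fragment(s).
Step 3: advance 10 -> fork_pos = 12 + 10 = 22. Reached multiple(s) of 7: 14, 21 -> fragments 2-3 completed (3 total).
Check: final fork_pos = 22; the multiples of 7 that are <= 22 are 7..21 -> 22 // 7 = 3 completed fragment(s).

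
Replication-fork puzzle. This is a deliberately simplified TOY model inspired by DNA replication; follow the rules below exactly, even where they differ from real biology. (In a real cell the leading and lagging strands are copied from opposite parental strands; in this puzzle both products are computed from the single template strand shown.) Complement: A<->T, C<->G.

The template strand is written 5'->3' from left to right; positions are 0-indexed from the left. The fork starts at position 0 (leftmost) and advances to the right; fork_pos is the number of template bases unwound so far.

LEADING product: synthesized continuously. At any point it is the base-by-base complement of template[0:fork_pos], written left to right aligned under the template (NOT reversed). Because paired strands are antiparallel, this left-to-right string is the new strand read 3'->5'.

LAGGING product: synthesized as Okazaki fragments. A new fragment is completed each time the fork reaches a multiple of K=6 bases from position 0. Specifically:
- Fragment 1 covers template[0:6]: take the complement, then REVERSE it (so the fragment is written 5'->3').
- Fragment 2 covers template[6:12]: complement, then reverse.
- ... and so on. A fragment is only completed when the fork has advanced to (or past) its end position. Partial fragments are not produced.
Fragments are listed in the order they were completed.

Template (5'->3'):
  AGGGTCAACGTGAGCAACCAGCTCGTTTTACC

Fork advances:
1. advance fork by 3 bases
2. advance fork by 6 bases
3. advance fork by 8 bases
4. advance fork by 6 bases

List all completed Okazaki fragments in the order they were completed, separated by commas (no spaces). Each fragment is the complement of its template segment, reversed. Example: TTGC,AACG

Step 1: advance 3 -> fork_pos = 0 + 3 = 3. Next multiple of 6 is 6 (not reached); still 0 fragment(s).
Step 2: advance 6 -> fork_pos = 3 + 6 = 9. Reached multiple(s) of 6: 6 -> fragment 1 completed (1 total).
Step 3: advance 8 -> fork_pos = 9 + 8 = 17. Reached multiple(s) of 6: 12 -> fragment 2 completed (2 total).
Step 4: advance 6 -> fork_pos = 17 + 6 = 23. Reached multiple(s) of 6: 18 -> fragment 3 completed (3 total).
Final fork_pos = 23, so 3 fragment(s) are complete. Build each: template segment -> complement -> reverse.
Fragment 1: template[0:6] = AGGGTC -> complement TCCCAG -> reversed GACCCT
Fragment 2: template[6:12] = AACGTG -> complement TTGCAC -> reversed CACGTT
Fragment 3: template[12:18] = AGCAAC -> complement TCGTTG -> reversed GTTGCT

Answer: GACCCT,CACGTT,GTTGCT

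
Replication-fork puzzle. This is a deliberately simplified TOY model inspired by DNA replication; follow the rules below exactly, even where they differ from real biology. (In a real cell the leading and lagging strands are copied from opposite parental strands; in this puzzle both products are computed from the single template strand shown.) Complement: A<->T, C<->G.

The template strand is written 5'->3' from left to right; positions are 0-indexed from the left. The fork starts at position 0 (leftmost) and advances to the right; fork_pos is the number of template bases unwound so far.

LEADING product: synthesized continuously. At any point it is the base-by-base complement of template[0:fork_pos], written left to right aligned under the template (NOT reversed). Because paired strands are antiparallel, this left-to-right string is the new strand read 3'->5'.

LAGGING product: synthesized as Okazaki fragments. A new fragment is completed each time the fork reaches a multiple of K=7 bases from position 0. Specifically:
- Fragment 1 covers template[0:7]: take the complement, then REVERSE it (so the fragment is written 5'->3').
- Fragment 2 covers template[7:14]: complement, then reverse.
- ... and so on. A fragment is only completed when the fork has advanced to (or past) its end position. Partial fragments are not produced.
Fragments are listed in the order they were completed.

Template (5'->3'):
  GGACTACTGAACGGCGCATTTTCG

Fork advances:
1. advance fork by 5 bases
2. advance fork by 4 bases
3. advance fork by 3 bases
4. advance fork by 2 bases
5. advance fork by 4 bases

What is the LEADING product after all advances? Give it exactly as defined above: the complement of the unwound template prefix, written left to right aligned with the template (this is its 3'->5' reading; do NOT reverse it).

Answer: CCTGATGACTTGCCGCGT

Derivation:
Step 1: advance 5 -> fork_pos = 0 + 5 = 5.
Step 2: advance 4 -> fork_pos = 5 + 4 = 9.
Step 3: advance 3 -> fork_pos = 9 + 3 = 12.
Step 4: advance 2 -> fork_pos = 12 + 2 = 14.
Step 5: advance 4 -> fork_pos = 14 + 4 = 18.
Unwound prefix: template[0:18] = GGACTACTGAACGGCGCA
Complement it base by base (A<->T, C<->G), keeping left-to-right order:
  [0:5] GGACT -> CCTGA
  [5:10] ACTGA -> TGACT
  [10:15] ACGGC -> TGCCG
  [15:18] GCA -> CGT
Concatenate: CCTGATGACTTGCCGCGT (length 18; written aligned with the template, i.e. 3'->5').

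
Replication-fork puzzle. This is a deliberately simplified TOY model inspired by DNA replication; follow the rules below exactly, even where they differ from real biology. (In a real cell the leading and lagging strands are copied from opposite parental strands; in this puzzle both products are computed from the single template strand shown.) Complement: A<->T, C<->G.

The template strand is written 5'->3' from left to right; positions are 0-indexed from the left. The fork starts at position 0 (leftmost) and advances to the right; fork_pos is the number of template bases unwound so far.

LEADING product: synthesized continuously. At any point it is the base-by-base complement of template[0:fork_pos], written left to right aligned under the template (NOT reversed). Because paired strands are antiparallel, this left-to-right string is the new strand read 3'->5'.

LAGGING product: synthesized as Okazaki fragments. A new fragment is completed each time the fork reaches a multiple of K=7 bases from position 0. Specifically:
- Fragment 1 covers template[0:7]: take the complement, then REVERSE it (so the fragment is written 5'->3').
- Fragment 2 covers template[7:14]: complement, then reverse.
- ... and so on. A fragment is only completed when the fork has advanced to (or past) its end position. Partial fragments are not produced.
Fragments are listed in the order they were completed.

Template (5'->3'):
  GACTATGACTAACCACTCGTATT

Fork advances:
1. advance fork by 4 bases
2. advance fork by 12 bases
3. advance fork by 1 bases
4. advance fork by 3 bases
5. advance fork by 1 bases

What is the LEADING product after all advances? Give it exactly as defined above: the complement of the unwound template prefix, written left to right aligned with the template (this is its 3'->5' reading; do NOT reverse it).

Step 1: advance 4 -> fork_pos = 0 + 4 = 4.
Step 2: advance 12 -> fork_pos = 4 + 12 = 16.
Step 3: advance 1 -> fork_pos = 16 + 1 = 17.
Step 4: advance 3 -> fork_pos = 17 + 3 = 20.
Step 5: advance 1 -> fork_pos = 20 + 1 = 21.
Unwound prefix: template[0:21] = GACTATGACTAACCACTCGTA
Complement it base by base (A<->T, C<->G), keeping left-to-right order:
  [0:5] GACTA -> CTGAT
  [5:10] TGACT -> ACTGA
  [10:15] AACCA -> TTGGT
  [15:20] CTCGT -> GAGCA
  [20:21] A -> T
Concatenate: CTGATACTGATTGGTGAGCAT (length 21; written aligned with the template, i.e. 3'->5').

Answer: CTGATACTGATTGGTGAGCAT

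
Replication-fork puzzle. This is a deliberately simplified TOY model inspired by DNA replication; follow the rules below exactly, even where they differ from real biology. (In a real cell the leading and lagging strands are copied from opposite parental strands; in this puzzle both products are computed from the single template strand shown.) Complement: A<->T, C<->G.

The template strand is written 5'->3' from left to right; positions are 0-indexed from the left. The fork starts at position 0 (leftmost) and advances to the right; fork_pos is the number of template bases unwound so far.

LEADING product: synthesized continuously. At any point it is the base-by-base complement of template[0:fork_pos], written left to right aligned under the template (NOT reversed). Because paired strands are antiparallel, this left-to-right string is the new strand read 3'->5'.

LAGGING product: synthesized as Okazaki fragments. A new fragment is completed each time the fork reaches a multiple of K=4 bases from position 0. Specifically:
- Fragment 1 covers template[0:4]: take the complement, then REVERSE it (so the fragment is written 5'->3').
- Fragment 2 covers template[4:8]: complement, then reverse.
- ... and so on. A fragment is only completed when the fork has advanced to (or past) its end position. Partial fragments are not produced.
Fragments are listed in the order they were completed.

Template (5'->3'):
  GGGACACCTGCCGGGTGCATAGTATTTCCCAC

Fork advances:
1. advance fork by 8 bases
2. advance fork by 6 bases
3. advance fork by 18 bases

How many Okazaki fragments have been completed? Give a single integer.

Answer: 8

Derivation:
Step 1: advance 8 -> fork_pos = 0 + 8 = 8. Reached multiple(s) of 4: 4, 8 -> fragments 1-2 completed (2 total).
Step 2: advance 6 -> fork_pos = 8 + 6 = 14. Reached multiple(s) of 4: 12 -> fragment 3 completed (3 total).
Step 3: advance 18 -> fork_pos = 14 + 18 = 32. Reached multiple(s) of 4: 16, 20, 24, 28, 32 -> fragments 4-8 completed (8 total).
Check: final fork_pos = 32; the multiples of 4 that are <= 32 are 4..32 -> 32 // 4 = 8 completed fragment(s).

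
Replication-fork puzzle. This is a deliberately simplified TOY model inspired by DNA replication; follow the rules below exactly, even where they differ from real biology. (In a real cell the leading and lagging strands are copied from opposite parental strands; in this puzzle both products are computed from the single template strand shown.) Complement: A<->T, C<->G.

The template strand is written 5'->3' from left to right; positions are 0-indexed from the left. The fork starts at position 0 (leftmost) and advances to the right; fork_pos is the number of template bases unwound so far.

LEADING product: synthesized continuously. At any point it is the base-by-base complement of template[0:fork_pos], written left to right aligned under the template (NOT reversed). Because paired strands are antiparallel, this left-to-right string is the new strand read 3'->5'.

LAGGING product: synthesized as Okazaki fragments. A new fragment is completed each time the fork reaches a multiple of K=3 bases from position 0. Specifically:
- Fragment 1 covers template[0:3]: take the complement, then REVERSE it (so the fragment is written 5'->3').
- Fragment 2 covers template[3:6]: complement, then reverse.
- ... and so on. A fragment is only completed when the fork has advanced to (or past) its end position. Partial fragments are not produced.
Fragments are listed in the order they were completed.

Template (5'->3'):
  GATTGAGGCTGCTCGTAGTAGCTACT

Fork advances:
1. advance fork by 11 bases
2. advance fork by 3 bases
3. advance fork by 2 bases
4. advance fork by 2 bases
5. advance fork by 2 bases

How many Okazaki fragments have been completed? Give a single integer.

Answer: 6

Derivation:
Step 1: advance 11 -> fork_pos = 0 + 11 = 11. Reached multiple(s) of 3: 3, 6, 9 -> fragments 1-3 completed (3 total).
Step 2: advance 3 -> fork_pos = 11 + 3 = 14. Reached multiple(s) of 3: 12 -> fragment 4 completed (4 total).
Step 3: advance 2 -> fork_pos = 14 + 2 = 16. Reached multiple(s) of 3: 15 -> fragment 5 completed (5 total).
Step 4: advance 2 -> fork_pos = 16 + 2 = 18. Reached multiple(s) of 3: 18 -> fragment 6 completed (6 total).
Step 5: advance 2 -> fork_pos = 18 + 2 = 20. Next multiple of 3 is 21 (not reached); still 6 fragment(s).
Check: final fork_pos = 20; the multiples of 3 that are <= 20 are 3..18 -> 20 // 3 = 6 completed fragment(s).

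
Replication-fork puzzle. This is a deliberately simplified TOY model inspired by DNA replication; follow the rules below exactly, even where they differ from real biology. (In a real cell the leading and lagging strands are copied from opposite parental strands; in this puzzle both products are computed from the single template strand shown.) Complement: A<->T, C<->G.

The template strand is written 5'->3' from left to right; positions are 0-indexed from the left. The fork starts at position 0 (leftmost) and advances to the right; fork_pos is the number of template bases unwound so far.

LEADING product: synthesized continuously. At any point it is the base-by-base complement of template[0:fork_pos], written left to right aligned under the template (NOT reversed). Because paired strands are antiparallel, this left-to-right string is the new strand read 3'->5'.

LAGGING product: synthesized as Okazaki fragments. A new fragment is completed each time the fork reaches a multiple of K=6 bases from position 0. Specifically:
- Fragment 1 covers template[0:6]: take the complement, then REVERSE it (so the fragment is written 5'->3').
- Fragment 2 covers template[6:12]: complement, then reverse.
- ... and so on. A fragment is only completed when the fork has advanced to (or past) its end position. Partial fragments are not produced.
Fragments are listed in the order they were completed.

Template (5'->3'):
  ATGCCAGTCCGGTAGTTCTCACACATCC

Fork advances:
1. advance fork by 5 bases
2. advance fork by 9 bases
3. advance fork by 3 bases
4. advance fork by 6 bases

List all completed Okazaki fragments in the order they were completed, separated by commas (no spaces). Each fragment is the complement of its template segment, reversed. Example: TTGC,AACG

Answer: TGGCAT,CCGGAC,GAACTA

Derivation:
Step 1: advance 5 -> fork_pos = 0 + 5 = 5. Next multiple of 6 is 6 (not reached); still 0 fragment(s).
Step 2: advance 9 -> fork_pos = 5 + 9 = 14. Reached multiple(s) of 6: 6, 12 -> fragments 1-2 completed (2 total).
Step 3: advance 3 -> fork_pos = 14 + 3 = 17. Next multiple of 6 is 18 (not reached); still 2 fragment(s).
Step 4: advance 6 -> fork_pos = 17 + 6 = 23. Reached multiple(s) of 6: 18 -> fragment 3 completed (3 total).
Final fork_pos = 23, so 3 fragment(s) are complete. Build each: template segment -> complement -> reverse.
Fragment 1: template[0:6] = ATGCCA -> complement TACGGT -> reversed TGGCAT
Fragment 2: template[6:12] = GTCCGG -> complement CAGGCC -> reversed CCGGAC
Fragment 3: template[12:18] = TAGTTC -> complement ATCAAG -> reversed GAACTA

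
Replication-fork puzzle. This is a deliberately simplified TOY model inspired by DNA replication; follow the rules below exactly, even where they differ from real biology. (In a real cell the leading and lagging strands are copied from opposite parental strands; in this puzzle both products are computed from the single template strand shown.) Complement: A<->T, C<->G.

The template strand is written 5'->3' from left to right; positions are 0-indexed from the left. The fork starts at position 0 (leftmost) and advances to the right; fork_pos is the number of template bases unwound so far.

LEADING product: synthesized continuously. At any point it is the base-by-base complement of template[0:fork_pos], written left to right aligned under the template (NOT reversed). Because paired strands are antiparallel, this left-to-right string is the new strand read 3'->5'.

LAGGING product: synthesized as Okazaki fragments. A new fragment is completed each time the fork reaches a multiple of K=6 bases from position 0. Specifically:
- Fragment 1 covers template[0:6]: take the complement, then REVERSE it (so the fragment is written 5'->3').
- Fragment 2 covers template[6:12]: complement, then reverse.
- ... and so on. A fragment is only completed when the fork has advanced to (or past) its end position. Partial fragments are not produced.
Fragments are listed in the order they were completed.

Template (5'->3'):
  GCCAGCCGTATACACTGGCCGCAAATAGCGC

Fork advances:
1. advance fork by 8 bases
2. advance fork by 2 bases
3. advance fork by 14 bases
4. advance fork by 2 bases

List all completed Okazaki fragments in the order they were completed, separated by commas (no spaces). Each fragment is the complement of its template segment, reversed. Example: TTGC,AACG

Answer: GCTGGC,TATACG,CCAGTG,TTGCGG

Derivation:
Step 1: advance 8 -> fork_pos = 0 + 8 = 8. Reached multiple(s) of 6: 6 -> fragment 1 completed (1 total).
Step 2: advance 2 -> fork_pos = 8 + 2 = 10. Next multiple of 6 is 12 (not reached); still 1 fragment(s).
Step 3: advance 14 -> fork_pos = 10 + 14 = 24. Reached multiple(s) of 6: 12, 18, 24 -> fragments 2-4 completed (4 total).
Step 4: advance 2 -> fork_pos = 24 + 2 = 26. Next multiple of 6 is 30 (not reached); still 4 fragment(s).
Final fork_pos = 26, so 4 fragment(s) are complete. Build each: template segment -> complement -> reverse.
Fragment 1: template[0:6] = GCCAGC -> complement CGGTCG -> reversed GCTGGC
Fragment 2: template[6:12] = CGTATA -> complement GCATAT -> reversed TATACG
Fragment 3: template[12:18] = CACTGG -> complement GTGACC -> reversed CCAGTG
Fragment 4: template[18:24] = CCGCAA -> complement GGCGTT -> reversed TTGCGG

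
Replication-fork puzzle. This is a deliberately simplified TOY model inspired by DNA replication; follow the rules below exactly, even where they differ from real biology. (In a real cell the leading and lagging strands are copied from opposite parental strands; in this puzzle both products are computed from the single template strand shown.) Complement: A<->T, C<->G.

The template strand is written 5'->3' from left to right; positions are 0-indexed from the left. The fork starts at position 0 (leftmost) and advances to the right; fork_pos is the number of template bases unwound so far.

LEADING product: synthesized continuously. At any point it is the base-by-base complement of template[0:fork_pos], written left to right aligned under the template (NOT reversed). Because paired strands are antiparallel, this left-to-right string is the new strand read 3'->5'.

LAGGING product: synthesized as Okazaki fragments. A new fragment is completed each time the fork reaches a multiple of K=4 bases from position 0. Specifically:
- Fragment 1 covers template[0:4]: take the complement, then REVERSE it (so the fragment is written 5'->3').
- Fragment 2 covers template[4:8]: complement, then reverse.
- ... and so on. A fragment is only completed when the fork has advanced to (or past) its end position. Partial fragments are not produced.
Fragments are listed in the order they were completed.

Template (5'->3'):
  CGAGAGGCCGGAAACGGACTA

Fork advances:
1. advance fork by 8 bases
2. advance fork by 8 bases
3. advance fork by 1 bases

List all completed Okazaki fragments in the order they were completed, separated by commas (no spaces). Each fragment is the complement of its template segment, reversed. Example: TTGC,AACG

Answer: CTCG,GCCT,TCCG,CGTT

Derivation:
Step 1: advance 8 -> fork_pos = 0 + 8 = 8. Reached multiple(s) of 4: 4, 8 -> fragments 1-2 completed (2 total).
Step 2: advance 8 -> fork_pos = 8 + 8 = 16. Reached multiple(s) of 4: 12, 16 -> fragments 3-4 completed (4 total).
Step 3: advance 1 -> fork_pos = 16 + 1 = 17. Next multiple of 4 is 20 (not reached); still 4 fragment(s).
Final fork_pos = 17, so 4 fragment(s) are complete. Build each: template segment -> complement -> reverse.
Fragment 1: template[0:4] = CGAG -> complement GCTC -> reversed CTCG
Fragment 2: template[4:8] = AGGC -> complement TCCG -> reversed GCCT
Fragment 3: template[8:12] = CGGA -> complement GCCT -> reversed TCCG
Fragment 4: template[12:16] = AACG -> complement TTGC -> reversed CGTT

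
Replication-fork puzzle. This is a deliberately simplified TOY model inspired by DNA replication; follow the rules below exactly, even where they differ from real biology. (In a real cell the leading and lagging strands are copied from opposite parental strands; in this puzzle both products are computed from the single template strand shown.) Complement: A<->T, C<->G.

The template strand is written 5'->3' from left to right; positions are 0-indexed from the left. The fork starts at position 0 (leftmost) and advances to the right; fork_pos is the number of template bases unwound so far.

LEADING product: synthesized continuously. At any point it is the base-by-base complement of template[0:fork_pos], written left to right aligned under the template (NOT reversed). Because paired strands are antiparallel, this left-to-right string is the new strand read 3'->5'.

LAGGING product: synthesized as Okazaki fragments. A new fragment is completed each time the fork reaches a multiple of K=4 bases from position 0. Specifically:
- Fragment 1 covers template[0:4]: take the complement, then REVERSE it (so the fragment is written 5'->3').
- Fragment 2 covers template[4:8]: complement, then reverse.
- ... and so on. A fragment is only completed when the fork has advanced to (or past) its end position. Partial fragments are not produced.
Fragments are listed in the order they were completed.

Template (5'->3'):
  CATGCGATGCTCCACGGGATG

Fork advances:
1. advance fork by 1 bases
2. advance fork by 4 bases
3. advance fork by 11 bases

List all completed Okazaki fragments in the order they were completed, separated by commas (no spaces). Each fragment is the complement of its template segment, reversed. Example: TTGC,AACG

Answer: CATG,ATCG,GAGC,CGTG

Derivation:
Step 1: advance 1 -> fork_pos = 0 + 1 = 1. Next multiple of 4 is 4 (not reached); still 0 fragment(s).
Step 2: advance 4 -> fork_pos = 1 + 4 = 5. Reached multiple(s) of 4: 4 -> fragment 1 completed (1 total).
Step 3: advance 11 -> fork_pos = 5 + 11 = 16. Reached multiple(s) of 4: 8, 12, 16 -> fragments 2-4 completed (4 total).
Final fork_pos = 16, so 4 fragment(s) are complete. Build each: template segment -> complement -> reverse.
Fragment 1: template[0:4] = CATG -> complement GTAC -> reversed CATG
Fragment 2: template[4:8] = CGAT -> complement GCTA -> reversed ATCG
Fragment 3: template[8:12] = GCTC -> complement CGAG -> reversed GAGC
Fragment 4: template[12:16] = CACG -> complement GTGC -> reversed CGTG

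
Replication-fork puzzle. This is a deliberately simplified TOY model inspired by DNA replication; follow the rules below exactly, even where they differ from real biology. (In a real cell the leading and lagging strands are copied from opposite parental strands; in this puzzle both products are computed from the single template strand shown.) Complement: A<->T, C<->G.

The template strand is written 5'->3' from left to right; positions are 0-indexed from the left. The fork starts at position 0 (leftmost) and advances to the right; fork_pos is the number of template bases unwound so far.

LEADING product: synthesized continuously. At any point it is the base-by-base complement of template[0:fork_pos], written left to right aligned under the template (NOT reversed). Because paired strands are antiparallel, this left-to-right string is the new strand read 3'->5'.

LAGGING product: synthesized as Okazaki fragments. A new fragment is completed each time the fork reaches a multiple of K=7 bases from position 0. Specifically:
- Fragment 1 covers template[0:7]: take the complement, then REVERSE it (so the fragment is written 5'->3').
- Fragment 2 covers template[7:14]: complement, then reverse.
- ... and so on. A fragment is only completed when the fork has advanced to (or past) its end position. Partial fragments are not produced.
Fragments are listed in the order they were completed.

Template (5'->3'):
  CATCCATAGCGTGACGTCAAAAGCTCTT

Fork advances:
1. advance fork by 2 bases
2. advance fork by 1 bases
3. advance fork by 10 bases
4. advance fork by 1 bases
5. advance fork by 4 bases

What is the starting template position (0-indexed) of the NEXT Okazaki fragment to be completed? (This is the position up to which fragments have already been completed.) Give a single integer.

Answer: 14

Derivation:
Step 1: advance 2 -> fork_pos = 0 + 2 = 2. Next multiple of 7 is 7 (not reached); still 0 fragment(s).
Step 2: advance 1 -> fork_pos = 2 + 1 = 3. Next multiple of 7 is 7 (not reached); still 0 fragment(s).
Step 3: advance 10 -> fork_pos = 3 + 10 = 13. Reached multiple(s) of 7: 7 -> fragment 1 completed (1 total).
Step 4: advance 1 -> fork_pos = 13 + 1 = 14. Reached multiple(s) of 7: 14 -> fragment 2 completed (2 total).
Step 5: advance 4 -> fork_pos = 14 + 4 = 18. Next multiple of 7 is 21 (not reached); still 2 fragment(s).
2 fragment(s) completed, covering template[0:14] (2 x 7 = 14). The next fragment, fragment 3, covers template[14:21], so it starts at position 14.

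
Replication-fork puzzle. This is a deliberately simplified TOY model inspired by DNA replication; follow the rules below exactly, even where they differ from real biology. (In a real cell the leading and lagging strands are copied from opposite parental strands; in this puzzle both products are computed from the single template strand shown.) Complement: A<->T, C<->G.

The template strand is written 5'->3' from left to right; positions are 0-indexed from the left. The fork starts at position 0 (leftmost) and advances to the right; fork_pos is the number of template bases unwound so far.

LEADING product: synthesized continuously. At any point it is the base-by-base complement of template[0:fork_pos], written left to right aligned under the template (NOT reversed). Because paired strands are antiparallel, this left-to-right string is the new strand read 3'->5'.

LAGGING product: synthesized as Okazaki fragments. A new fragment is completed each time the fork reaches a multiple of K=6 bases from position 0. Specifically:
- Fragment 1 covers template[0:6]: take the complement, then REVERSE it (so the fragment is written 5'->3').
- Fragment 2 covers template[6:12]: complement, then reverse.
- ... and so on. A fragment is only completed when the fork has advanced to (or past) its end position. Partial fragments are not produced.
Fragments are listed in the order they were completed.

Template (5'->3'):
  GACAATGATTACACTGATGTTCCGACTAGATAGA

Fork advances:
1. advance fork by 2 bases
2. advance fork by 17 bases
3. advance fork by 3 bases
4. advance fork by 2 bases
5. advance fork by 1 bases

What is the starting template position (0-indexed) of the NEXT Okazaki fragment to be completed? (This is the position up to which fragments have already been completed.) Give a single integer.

Step 1: advance 2 -> fork_pos = 0 + 2 = 2. Next multiple of 6 is 6 (not reached); still 0 fragment(s).
Step 2: advance 17 -> fork_pos = 2 + 17 = 19. Reached multiple(s) of 6: 6, 12, 18 -> fragments 1-3 completed (3 total).
Step 3: advance 3 -> fork_pos = 19 + 3 = 22. Next multiple of 6 is 24 (not reached); still 3 fragment(s).
Step 4: advance 2 -> fork_pos = 22 + 2 = 24. Reached multiple(s) of 6: 24 -> fragment 4 completed (4 total).
Step 5: advance 1 -> fork_pos = 24 + 1 = 25. Next multiple of 6 is 30 (not reached); still 4 fragment(s).
4 fragment(s) completed, covering template[0:24] (4 x 6 = 24). The next fragment, fragment 5, covers template[24:30], so it starts at position 24.

Answer: 24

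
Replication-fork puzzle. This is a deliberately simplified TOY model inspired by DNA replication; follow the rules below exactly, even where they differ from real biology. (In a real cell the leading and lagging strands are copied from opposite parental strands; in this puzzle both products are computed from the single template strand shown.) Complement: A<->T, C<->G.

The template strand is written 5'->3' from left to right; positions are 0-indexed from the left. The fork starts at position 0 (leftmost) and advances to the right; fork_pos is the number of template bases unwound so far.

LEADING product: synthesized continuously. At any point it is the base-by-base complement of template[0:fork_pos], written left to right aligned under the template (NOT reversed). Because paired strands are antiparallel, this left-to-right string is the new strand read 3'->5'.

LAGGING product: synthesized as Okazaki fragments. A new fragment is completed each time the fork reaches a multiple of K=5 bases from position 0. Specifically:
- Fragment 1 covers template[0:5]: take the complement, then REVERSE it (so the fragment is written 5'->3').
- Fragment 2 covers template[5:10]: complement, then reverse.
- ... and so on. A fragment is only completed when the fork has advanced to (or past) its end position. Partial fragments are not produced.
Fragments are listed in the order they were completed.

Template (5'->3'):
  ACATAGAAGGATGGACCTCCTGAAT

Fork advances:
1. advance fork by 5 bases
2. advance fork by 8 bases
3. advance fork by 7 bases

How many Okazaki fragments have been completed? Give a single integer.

Answer: 4

Derivation:
Step 1: advance 5 -> fork_pos = 0 + 5 = 5. Reached multiple(s) of 5: 5 -> fragment 1 completed (1 total).
Step 2: advance 8 -> fork_pos = 5 + 8 = 13. Reached multiple(s) of 5: 10 -> fragment 2 completed (2 total).
Step 3: advance 7 -> fork_pos = 13 + 7 = 20. Reached multiple(s) of 5: 15, 20 -> fragments 3-4 completed (4 total).
Check: final fork_pos = 20; the multiples of 5 that are <= 20 are 5..20 -> 20 // 5 = 4 completed fragment(s).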